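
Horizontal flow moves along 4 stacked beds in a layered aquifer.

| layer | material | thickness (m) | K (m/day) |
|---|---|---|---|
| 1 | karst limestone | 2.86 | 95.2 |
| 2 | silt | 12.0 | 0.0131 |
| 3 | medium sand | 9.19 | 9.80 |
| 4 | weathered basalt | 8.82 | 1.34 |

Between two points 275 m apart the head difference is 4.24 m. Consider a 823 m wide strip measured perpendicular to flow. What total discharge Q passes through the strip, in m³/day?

Flow is parallel to layering, so each bed carries its own Darcy discharge and the transmissivities add.
Σ(K_i·b_i) = 95.2×2.86 + 0.0131×12.0 + 9.80×9.19 + 1.34×8.82 = 374.3 m²/day.
Hydraulic gradient i = Δh / L = 4.24 / 275 = 0.01542.
Q = Σ(K_i·b_i) · W · i = 374.3 × 823 × 0.01542 = 4750 m³/day.

4750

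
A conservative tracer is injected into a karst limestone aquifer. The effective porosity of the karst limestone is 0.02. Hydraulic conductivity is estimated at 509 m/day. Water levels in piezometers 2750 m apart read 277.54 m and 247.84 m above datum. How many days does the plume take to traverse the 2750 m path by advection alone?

10.0

Hydraulic gradient i = (277.54 − 247.84) / 2750 = 29.7 / 2750 = 0.01080.
Darcy flux q = K · i = 509.0 × 0.01080 = 5.497 m/day.
Seepage velocity v = q / n_e = 5.497 / 0.02 = 274.9 m/day.
Travel time t = L / v = 2750 / 274.9 = 10.01 days.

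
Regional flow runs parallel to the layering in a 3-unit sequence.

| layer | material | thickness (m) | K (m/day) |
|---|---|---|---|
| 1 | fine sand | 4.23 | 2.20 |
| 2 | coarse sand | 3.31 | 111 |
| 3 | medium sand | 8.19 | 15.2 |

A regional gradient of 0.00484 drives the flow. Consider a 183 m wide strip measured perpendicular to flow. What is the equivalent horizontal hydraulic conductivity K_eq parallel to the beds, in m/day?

31.9

Flow is parallel to layering, so each bed carries its own Darcy discharge and the transmissivities add.
Σ(K_i·b_i) = 2.20×4.23 + 111×3.31 + 15.2×8.19 = 501.2 m²/day.
Total thickness b = 15.73 m, so K_eq = Σ(K_i·b_i)/b = 31.86 m/day.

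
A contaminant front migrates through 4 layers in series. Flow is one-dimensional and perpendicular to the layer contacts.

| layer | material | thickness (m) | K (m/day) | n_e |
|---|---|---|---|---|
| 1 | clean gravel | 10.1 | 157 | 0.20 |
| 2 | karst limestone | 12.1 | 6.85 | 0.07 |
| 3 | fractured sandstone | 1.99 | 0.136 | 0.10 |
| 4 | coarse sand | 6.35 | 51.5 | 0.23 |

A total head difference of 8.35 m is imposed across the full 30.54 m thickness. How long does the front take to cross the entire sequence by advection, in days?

8.99

With flow normal to the layers, continuity requires the same specific discharge q through every layer.
Σ(b_i/K_i) = 10.1/157 + 12.1/6.85 + 1.99/0.136 + 6.35/51.5 = 16.59 d.
q = Δh / Σ(b_i/K_i) = 8.35 / 16.59 = 0.5034 m/day.
In each layer the seepage velocity is v_i = q/n_i, so the layer transit time is t_i = b_i·n_i / q:
  layer 1 (clean gravel): t_1 = 10.1 × 0.20 / 0.5034 = 4.013 d
  layer 2 (karst limestone): t_2 = 12.1 × 0.07 / 0.5034 = 1.682 d
  layer 3 (fractured sandstone): t_3 = 1.99 × 0.10 / 0.5034 = 0.3953 d
  layer 4 (coarse sand): t_4 = 6.35 × 0.23 / 0.5034 = 2.901 d
Total t = Σ t_i = 8.991 days.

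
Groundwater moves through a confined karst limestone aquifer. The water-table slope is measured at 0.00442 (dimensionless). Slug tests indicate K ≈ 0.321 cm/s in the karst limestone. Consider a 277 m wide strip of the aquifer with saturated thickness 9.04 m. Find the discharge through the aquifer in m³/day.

Convert K: 0.321 cm/s × 864 = 277.3 m/day.
Cross-sectional area A = 277 × 9.04 = 2504 m².
Hydraulic gradient i = 0.00442.
Darcy's law: Q = K · A · i = 277.3 × 2504 × 0.004420 = 3070 m³/day.

3070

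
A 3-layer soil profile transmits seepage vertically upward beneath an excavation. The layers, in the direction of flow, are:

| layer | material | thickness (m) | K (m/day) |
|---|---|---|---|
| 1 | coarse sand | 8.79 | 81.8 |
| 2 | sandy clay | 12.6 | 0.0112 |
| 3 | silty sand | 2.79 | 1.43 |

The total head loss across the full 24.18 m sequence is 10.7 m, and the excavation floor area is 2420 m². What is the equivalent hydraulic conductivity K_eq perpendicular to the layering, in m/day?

Flow is perpendicular to layering, so the layers act in series and the equivalent K is the thickness-weighted harmonic mean.
Total thickness L = 8.79 + 12.6 + 2.79 = 24.18 m.
Σ(b_i/K_i) = 8.79/81.8 + 12.6/0.0112 + 2.79/1.43 = 1127 d.
K_eq = L / Σ(b_i/K_i) = 24.18 / 1127 = 0.02145 m/day.

0.0215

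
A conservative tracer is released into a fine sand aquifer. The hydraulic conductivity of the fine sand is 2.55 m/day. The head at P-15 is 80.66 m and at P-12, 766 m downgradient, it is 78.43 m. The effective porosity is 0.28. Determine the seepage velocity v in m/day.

Hydraulic gradient i = (80.66 − 78.43) / 766 = 2.23 / 766 = 0.002911.
Darcy flux q = K · i = 2.550 × 0.002911 = 0.007424 m/day.
Seepage velocity v = q / n_e = 0.007424 / 0.28 = 0.02651 m/day.

0.0265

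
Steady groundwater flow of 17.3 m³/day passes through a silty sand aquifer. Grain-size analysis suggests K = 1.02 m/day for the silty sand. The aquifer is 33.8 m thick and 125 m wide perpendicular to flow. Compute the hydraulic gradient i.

Cross-sectional area A = 125 × 33.8 = 4225 m².
From Q = K·A·i, i = Q / (K·A) = 17.3 / (1.020 × 4225) = 0.004014.

0.00401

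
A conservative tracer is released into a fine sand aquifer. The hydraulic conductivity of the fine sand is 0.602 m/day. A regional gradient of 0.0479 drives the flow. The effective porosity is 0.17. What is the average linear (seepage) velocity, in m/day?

0.170

Hydraulic gradient i = 0.0479.
Darcy flux q = K · i = 0.6020 × 0.04790 = 0.02884 m/day.
Seepage velocity v = q / n_e = 0.02884 / 0.17 = 0.1696 m/day.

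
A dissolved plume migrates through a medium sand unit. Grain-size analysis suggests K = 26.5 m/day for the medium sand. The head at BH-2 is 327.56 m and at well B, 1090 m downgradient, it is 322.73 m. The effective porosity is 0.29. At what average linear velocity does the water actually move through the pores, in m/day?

0.405

Hydraulic gradient i = (327.56 − 322.73) / 1090 = 4.83 / 1090 = 0.004431.
Darcy flux q = K · i = 26.50 × 0.004431 = 0.1174 m/day.
Seepage velocity v = q / n_e = 0.1174 / 0.29 = 0.4049 m/day.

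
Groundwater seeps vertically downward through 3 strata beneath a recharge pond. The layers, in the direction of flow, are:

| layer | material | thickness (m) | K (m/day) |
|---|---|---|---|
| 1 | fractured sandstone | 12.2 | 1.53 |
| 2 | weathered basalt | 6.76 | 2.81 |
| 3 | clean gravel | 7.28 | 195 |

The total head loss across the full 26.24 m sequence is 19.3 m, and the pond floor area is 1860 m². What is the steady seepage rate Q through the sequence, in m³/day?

Flow is perpendicular to layering, so the layers act in series and the equivalent K is the thickness-weighted harmonic mean.
Total thickness L = 12.2 + 6.76 + 7.28 = 26.24 m.
Σ(b_i/K_i) = 12.2/1.53 + 6.76/2.81 + 7.28/195 = 10.42 d.
K_eq = L / Σ(b_i/K_i) = 26.24 / 10.42 = 2.519 m/day.
Q = K_eq · A · (Δh/L) = 2.519 × 1860 × (19.3/26.24) = 3446 m³/day.

3450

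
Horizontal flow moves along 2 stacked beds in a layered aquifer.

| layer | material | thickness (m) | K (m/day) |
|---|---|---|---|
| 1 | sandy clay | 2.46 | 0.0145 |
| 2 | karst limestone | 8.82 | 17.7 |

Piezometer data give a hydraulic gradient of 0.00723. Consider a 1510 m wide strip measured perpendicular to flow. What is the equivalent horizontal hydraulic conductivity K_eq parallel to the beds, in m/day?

Flow is parallel to layering, so each bed carries its own Darcy discharge and the transmissivities add.
Σ(K_i·b_i) = 0.0145×2.46 + 17.7×8.82 = 156.1 m²/day.
Total thickness b = 11.28 m, so K_eq = Σ(K_i·b_i)/b = 13.84 m/day.

13.8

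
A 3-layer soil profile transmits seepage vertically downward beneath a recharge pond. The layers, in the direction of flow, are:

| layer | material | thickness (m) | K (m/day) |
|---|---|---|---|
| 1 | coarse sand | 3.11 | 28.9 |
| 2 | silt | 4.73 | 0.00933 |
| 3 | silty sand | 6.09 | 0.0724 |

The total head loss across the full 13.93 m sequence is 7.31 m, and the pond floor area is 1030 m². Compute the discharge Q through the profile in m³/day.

12.7

Flow is perpendicular to layering, so the layers act in series and the equivalent K is the thickness-weighted harmonic mean.
Total thickness L = 3.11 + 4.73 + 6.09 = 13.93 m.
Σ(b_i/K_i) = 3.11/28.9 + 4.73/0.00933 + 6.09/0.0724 = 591.2 d.
K_eq = L / Σ(b_i/K_i) = 13.93 / 591.2 = 0.02356 m/day.
Q = K_eq · A · (Δh/L) = 0.02356 × 1030 × (7.31/13.93) = 12.74 m³/day.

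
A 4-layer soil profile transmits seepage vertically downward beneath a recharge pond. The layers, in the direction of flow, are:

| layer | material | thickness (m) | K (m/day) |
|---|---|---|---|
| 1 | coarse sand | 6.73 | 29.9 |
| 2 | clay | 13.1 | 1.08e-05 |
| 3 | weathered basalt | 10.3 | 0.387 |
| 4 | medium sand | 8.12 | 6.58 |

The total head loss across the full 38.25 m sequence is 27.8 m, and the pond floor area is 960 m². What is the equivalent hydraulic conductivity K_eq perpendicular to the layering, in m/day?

Flow is perpendicular to layering, so the layers act in series and the equivalent K is the thickness-weighted harmonic mean.
Total thickness L = 6.73 + 13.1 + 10.3 + 8.12 = 38.25 m.
Σ(b_i/K_i) = 6.73/29.9 + 13.1/1.08e-05 + 10.3/0.387 + 8.12/6.58 = 1.213e+06 d.
K_eq = L / Σ(b_i/K_i) = 38.25 / 1.213e+06 = 3.153e-05 m/day.

3.15e-05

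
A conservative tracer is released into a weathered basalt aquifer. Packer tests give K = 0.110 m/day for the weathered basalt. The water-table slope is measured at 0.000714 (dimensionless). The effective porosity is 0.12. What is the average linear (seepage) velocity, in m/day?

Hydraulic gradient i = 0.000714.
Darcy flux q = K · i = 0.1100 × 0.0007140 = 7.854e-05 m/day.
Seepage velocity v = q / n_e = 7.854e-05 / 0.12 = 0.0006545 m/day.

0.000655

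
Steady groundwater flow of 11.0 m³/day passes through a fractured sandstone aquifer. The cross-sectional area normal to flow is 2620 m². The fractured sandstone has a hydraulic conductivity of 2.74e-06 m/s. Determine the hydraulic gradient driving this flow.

0.0177

Convert K: 2.74e-06 m/s × 86400 = 0.2367 m/day.
From Q = K·A·i, i = Q / (K·A) = 11.0 / (0.2367 × 2620) = 0.01773.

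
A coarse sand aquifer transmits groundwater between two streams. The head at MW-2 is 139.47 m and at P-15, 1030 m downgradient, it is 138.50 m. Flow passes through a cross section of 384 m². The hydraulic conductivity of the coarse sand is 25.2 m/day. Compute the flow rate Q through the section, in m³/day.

Hydraulic gradient i = (139.47 − 138.50) / 1030 = 0.97 / 1030 = 0.0009417.
Darcy's law: Q = K · A · i = 25.20 × 384.0 × 0.0009417 = 9.113 m³/day.

9.11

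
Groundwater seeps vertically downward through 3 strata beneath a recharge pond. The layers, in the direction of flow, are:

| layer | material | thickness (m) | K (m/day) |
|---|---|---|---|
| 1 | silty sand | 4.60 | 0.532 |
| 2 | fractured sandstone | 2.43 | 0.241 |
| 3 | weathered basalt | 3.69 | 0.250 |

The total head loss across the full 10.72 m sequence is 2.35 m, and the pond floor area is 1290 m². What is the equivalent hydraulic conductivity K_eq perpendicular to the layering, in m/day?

0.320

Flow is perpendicular to layering, so the layers act in series and the equivalent K is the thickness-weighted harmonic mean.
Total thickness L = 4.60 + 2.43 + 3.69 = 10.72 m.
Σ(b_i/K_i) = 4.60/0.532 + 2.43/0.241 + 3.69/0.250 = 33.49 d.
K_eq = L / Σ(b_i/K_i) = 10.72 / 33.49 = 0.3201 m/day.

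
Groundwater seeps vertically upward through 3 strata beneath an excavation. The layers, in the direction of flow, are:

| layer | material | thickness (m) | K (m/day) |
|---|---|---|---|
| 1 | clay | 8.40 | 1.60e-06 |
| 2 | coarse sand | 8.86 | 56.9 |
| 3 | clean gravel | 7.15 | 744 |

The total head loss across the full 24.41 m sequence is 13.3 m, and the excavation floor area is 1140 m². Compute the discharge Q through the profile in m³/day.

Flow is perpendicular to layering, so the layers act in series and the equivalent K is the thickness-weighted harmonic mean.
Total thickness L = 8.40 + 8.86 + 7.15 = 24.41 m.
Σ(b_i/K_i) = 8.40/1.60e-06 + 8.86/56.9 + 7.15/744 = 5.250e+06 d.
K_eq = L / Σ(b_i/K_i) = 24.41 / 5.250e+06 = 4.650e-06 m/day.
Q = K_eq · A · (Δh/L) = 4.650e-06 × 1140 × (13.3/24.41) = 0.002888 m³/day.

0.00289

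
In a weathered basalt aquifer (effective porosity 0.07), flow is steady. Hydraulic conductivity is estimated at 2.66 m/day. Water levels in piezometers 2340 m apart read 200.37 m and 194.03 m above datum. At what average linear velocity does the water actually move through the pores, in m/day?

0.103

Hydraulic gradient i = (200.37 − 194.03) / 2340 = 6.34 / 2340 = 0.002709.
Darcy flux q = K · i = 2.660 × 0.002709 = 0.007207 m/day.
Seepage velocity v = q / n_e = 0.007207 / 0.07 = 0.1030 m/day.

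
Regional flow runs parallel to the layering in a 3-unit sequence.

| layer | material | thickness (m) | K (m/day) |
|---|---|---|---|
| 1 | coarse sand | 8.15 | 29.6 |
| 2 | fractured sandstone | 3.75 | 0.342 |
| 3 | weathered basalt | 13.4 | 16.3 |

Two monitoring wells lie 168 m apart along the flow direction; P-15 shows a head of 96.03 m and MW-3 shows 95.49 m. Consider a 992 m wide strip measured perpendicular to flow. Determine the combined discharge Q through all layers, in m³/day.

Flow is parallel to layering, so each bed carries its own Darcy discharge and the transmissivities add.
Σ(K_i·b_i) = 29.6×8.15 + 0.342×3.75 + 16.3×13.4 = 460.9 m²/day.
Hydraulic gradient i = (96.03 − 95.49) / 168 = 0.54 / 168 = 0.003214.
Q = Σ(K_i·b_i) · W · i = 460.9 × 992 × 0.003214 = 1470 m³/day.

1470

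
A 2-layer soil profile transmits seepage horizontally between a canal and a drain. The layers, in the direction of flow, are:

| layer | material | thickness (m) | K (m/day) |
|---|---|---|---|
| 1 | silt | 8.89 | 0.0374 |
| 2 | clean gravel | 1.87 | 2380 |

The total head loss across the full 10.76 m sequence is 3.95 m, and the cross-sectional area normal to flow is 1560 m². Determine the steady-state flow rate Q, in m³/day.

25.9

Flow is perpendicular to layering, so the layers act in series and the equivalent K is the thickness-weighted harmonic mean.
Total thickness L = 8.89 + 1.87 = 10.76 m.
Σ(b_i/K_i) = 8.89/0.0374 + 1.87/2380 = 237.7 d.
K_eq = L / Σ(b_i/K_i) = 10.76 / 237.7 = 0.04527 m/day.
Q = K_eq · A · (Δh/L) = 0.04527 × 1560 × (3.95/10.76) = 25.92 m³/day.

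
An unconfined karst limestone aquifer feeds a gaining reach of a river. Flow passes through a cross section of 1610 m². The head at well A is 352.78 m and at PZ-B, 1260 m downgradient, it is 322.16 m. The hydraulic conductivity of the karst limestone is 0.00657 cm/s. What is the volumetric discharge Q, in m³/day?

Convert K: 0.00657 cm/s × 864 = 5.676 m/day.
Hydraulic gradient i = (352.78 − 322.16) / 1260 = 30.62 / 1260 = 0.02430.
Darcy's law: Q = K · A · i = 5.676 × 1610 × 0.02430 = 222.1 m³/day.

222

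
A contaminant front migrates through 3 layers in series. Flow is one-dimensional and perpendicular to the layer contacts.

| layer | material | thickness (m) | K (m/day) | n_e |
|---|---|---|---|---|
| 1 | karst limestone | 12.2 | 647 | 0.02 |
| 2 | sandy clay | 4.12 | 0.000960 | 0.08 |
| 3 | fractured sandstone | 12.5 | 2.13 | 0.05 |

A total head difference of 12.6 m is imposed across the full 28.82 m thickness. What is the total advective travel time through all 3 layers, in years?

With flow normal to the layers, continuity requires the same specific discharge q through every layer.
Σ(b_i/K_i) = 12.2/647 + 4.12/0.000960 + 12.5/2.13 = 4298 d.
q = Δh / Σ(b_i/K_i) = 12.6 / 4298 = 0.002932 m/day.
In each layer the seepage velocity is v_i = q/n_i, so the layer transit time is t_i = b_i·n_i / q:
  layer 1 (karst limestone): t_1 = 12.2 × 0.02 / 0.002932 = 83.22 d
  layer 2 (sandy clay): t_2 = 4.12 × 0.08 / 0.002932 = 112.4 d
  layer 3 (fractured sandstone): t_3 = 12.5 × 0.05 / 0.002932 = 213.2 d
Total t = Σ t_i = 408.8 days = 1.119 years.

1.12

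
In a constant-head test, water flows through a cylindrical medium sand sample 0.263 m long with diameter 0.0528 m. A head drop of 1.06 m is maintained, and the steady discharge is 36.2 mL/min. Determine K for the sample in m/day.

Cross-sectional area A = π·(d/2)² = π × (0.0528/2)² = 0.002190 m².
Convert discharge: 36.2 mL/min = 6.033e-07 m³/s.
Darcy's law rearranged: K = Q·L / (A·Δh) = 6.033e-07 × 0.263 / (0.002190 × 1.06) = 6.837e-05 m/s = 5.907 m/day.

5.91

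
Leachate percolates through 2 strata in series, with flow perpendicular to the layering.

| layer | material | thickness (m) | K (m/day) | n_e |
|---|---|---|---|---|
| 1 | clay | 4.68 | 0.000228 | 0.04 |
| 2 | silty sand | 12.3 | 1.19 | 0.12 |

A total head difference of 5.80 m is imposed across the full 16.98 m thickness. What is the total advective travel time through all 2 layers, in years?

With flow normal to the layers, continuity requires the same specific discharge q through every layer.
Σ(b_i/K_i) = 4.68/0.000228 + 12.3/1.19 = 20537 d.
q = Δh / Σ(b_i/K_i) = 5.80 / 20537 = 0.0002824 m/day.
In each layer the seepage velocity is v_i = q/n_i, so the layer transit time is t_i = b_i·n_i / q:
  layer 1 (clay): t_1 = 4.68 × 0.04 / 0.0002824 = 662.8 d
  layer 2 (silty sand): t_2 = 12.3 × 0.12 / 0.0002824 = 5226 d
Total t = Σ t_i = 5889 days = 16.12 years.

16.1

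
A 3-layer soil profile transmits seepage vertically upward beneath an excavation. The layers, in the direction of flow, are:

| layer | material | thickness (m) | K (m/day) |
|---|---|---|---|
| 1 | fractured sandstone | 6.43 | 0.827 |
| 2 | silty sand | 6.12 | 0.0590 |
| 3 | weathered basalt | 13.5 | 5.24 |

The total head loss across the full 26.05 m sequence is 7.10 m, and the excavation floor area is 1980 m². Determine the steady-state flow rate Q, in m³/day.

Flow is perpendicular to layering, so the layers act in series and the equivalent K is the thickness-weighted harmonic mean.
Total thickness L = 6.43 + 6.12 + 13.5 = 26.05 m.
Σ(b_i/K_i) = 6.43/0.827 + 6.12/0.0590 + 13.5/5.24 = 114.1 d.
K_eq = L / Σ(b_i/K_i) = 26.05 / 114.1 = 0.2283 m/day.
Q = K_eq · A · (Δh/L) = 0.2283 × 1980 × (7.10/26.05) = 123.2 m³/day.

123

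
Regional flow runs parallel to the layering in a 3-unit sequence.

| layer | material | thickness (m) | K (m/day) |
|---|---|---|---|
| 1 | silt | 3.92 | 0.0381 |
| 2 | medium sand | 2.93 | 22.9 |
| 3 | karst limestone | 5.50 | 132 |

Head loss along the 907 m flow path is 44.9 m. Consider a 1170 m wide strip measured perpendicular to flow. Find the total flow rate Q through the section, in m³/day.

Flow is parallel to layering, so each bed carries its own Darcy discharge and the transmissivities add.
Σ(K_i·b_i) = 0.0381×3.92 + 22.9×2.93 + 132×5.50 = 793.2 m²/day.
Hydraulic gradient i = Δh / L = 44.9 / 907 = 0.04950.
Q = Σ(K_i·b_i) · W · i = 793.2 × 1170 × 0.04950 = 45944 m³/day.

45900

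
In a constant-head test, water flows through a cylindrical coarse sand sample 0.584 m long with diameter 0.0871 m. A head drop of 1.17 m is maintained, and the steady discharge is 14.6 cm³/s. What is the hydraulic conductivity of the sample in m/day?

106

Cross-sectional area A = π·(d/2)² = π × (0.0871/2)² = 0.005958 m².
Convert discharge: 14.6 cm³/s = 1.460e-05 m³/s.
Darcy's law rearranged: K = Q·L / (A·Δh) = 1.460e-05 × 0.584 / (0.005958 × 1.17) = 0.001223 m/s = 105.7 m/day.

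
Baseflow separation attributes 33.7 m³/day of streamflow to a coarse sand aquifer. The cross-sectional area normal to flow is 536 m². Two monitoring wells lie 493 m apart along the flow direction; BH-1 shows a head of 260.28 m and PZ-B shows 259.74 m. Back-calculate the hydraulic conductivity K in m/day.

57.4

Hydraulic gradient i = (260.28 − 259.74) / 493 = 0.54 / 493 = 0.001095.
From Q = K·A·i, K = Q / (A·i) = 33.7 / (536.0 × 0.001095) = 57.40 m/day.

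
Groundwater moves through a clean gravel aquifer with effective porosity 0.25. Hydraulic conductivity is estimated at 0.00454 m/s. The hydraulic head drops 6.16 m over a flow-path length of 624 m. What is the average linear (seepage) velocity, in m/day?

Convert K: 0.00454 m/s × 86400 = 392.3 m/day.
Hydraulic gradient i = Δh / L = 6.16 / 624 = 0.009872.
Darcy flux q = K · i = 392.3 × 0.009872 = 3.872 m/day.
Seepage velocity v = q / n_e = 3.872 / 0.25 = 15.49 m/day.

15.5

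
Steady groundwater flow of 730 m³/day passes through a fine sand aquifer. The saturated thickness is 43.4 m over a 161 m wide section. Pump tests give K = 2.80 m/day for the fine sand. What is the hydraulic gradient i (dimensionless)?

0.0373

Cross-sectional area A = 161 × 43.4 = 6987 m².
From Q = K·A·i, i = Q / (K·A) = 730 / (2.800 × 6987) = 0.03731.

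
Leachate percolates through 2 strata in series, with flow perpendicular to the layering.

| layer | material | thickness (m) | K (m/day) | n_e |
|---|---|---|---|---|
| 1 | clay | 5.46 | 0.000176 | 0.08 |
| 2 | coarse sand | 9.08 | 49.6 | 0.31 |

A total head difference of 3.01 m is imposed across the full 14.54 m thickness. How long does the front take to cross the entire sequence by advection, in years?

91.8

With flow normal to the layers, continuity requires the same specific discharge q through every layer.
Σ(b_i/K_i) = 5.46/0.000176 + 9.08/49.6 = 31023 d.
q = Δh / Σ(b_i/K_i) = 3.01 / 31023 = 9.703e-05 m/day.
In each layer the seepage velocity is v_i = q/n_i, so the layer transit time is t_i = b_i·n_i / q:
  layer 1 (clay): t_1 = 5.46 × 0.08 / 9.703e-05 = 4502 d
  layer 2 (coarse sand): t_2 = 9.08 × 0.31 / 9.703e-05 = 29011 d
Total t = Σ t_i = 33513 days = 91.75 years.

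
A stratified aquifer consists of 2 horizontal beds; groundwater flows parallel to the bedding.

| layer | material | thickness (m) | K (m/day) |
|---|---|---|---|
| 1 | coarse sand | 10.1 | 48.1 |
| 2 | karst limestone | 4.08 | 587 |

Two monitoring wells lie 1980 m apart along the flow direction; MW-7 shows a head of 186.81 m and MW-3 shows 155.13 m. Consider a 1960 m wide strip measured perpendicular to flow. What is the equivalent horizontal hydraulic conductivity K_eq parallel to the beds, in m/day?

Flow is parallel to layering, so each bed carries its own Darcy discharge and the transmissivities add.
Σ(K_i·b_i) = 48.1×10.1 + 587×4.08 = 2881 m²/day.
Total thickness b = 14.18 m, so K_eq = Σ(K_i·b_i)/b = 203.2 m/day.

203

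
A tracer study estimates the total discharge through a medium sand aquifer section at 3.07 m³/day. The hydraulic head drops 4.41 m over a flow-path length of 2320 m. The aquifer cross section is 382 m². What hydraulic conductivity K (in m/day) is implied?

Hydraulic gradient i = Δh / L = 4.41 / 2320 = 0.001901.
From Q = K·A·i, K = Q / (A·i) = 3.07 / (382.0 × 0.001901) = 4.228 m/day.

4.23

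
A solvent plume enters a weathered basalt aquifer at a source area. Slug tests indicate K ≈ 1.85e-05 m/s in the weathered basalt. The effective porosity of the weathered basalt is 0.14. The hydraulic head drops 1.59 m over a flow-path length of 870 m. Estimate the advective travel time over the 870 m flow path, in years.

114

Convert K: 1.85e-05 m/s × 86400 = 1.598 m/day.
Hydraulic gradient i = Δh / L = 1.59 / 870 = 0.001828.
Darcy flux q = K · i = 1.598 × 0.001828 = 0.002921 m/day.
Seepage velocity v = q / n_e = 0.002921 / 0.14 = 0.02087 m/day.
Travel time t = L / v = 870 / 0.02087 = 41695 days = 114.2 years.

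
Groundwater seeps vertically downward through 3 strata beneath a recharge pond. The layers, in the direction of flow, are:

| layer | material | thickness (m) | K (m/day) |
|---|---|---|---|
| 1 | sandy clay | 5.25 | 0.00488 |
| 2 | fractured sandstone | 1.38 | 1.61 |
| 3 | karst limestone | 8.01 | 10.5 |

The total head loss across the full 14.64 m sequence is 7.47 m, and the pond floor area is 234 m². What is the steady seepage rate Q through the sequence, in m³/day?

1.62

Flow is perpendicular to layering, so the layers act in series and the equivalent K is the thickness-weighted harmonic mean.
Total thickness L = 5.25 + 1.38 + 8.01 = 14.64 m.
Σ(b_i/K_i) = 5.25/0.00488 + 1.38/1.61 + 8.01/10.5 = 1077 d.
K_eq = L / Σ(b_i/K_i) = 14.64 / 1077 = 0.01359 m/day.
Q = K_eq · A · (Δh/L) = 0.01359 × 234 × (7.47/14.64) = 1.622 m³/day.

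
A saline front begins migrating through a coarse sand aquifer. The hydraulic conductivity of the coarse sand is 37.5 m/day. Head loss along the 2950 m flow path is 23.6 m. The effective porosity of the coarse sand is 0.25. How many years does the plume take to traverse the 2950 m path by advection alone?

Hydraulic gradient i = Δh / L = 23.6 / 2950 = 0.008000.
Darcy flux q = K · i = 37.50 × 0.008000 = 0.3000 m/day.
Seepage velocity v = q / n_e = 0.3000 / 0.25 = 1.200 m/day.
Travel time t = L / v = 2950 / 1.200 = 2458 days = 6.731 years.

6.73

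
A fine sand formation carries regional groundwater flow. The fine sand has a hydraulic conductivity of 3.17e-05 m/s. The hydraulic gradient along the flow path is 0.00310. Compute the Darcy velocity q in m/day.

0.00849

Convert K: 3.17e-05 m/s × 86400 = 2.739 m/day.
Hydraulic gradient i = 0.00310.
Specific discharge q = K · i = 2.739 × 0.003100 = 0.008491 m/day.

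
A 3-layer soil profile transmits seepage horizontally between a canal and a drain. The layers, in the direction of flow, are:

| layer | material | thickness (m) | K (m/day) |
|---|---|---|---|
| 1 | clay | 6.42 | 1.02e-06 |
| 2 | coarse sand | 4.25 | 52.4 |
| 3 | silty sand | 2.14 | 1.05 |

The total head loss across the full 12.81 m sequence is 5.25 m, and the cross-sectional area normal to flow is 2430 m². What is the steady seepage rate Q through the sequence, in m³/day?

0.00203

Flow is perpendicular to layering, so the layers act in series and the equivalent K is the thickness-weighted harmonic mean.
Total thickness L = 6.42 + 4.25 + 2.14 = 12.81 m.
Σ(b_i/K_i) = 6.42/1.02e-06 + 4.25/52.4 + 2.14/1.05 = 6.294e+06 d.
K_eq = L / Σ(b_i/K_i) = 12.81 / 6.294e+06 = 2.035e-06 m/day.
Q = K_eq · A · (Δh/L) = 2.035e-06 × 2430 × (5.25/12.81) = 0.002027 m³/day.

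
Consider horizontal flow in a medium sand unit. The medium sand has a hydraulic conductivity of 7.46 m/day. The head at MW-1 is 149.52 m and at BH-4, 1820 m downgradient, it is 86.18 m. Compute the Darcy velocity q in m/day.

Hydraulic gradient i = (149.52 − 86.18) / 1820 = 63.34 / 1820 = 0.03480.
Specific discharge q = K · i = 7.460 × 0.03480 = 0.2596 m/day.

0.260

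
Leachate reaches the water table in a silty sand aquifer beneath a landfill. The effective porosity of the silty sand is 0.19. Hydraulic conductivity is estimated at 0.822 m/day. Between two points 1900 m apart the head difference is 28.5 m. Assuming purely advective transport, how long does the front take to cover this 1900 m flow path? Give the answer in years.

80.2

Hydraulic gradient i = Δh / L = 28.5 / 1900 = 0.01500.
Darcy flux q = K · i = 0.8220 × 0.01500 = 0.01233 m/day.
Seepage velocity v = q / n_e = 0.01233 / 0.19 = 0.06489 m/day.
Travel time t = L / v = 1900 / 0.06489 = 29278 days = 80.16 years.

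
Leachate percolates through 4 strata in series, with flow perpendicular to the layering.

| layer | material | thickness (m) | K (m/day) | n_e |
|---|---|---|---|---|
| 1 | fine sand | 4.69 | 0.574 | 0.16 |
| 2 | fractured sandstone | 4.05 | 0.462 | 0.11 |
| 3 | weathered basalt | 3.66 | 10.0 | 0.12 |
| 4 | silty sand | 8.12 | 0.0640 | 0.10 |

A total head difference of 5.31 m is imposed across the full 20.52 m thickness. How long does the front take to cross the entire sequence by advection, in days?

With flow normal to the layers, continuity requires the same specific discharge q through every layer.
Σ(b_i/K_i) = 4.69/0.574 + 4.05/0.462 + 3.66/10.0 + 8.12/0.0640 = 144.2 d.
q = Δh / Σ(b_i/K_i) = 5.31 / 144.2 = 0.03683 m/day.
In each layer the seepage velocity is v_i = q/n_i, so the layer transit time is t_i = b_i·n_i / q:
  layer 1 (fine sand): t_1 = 4.69 × 0.16 / 0.03683 = 20.37 d
  layer 2 (fractured sandstone): t_2 = 4.05 × 0.11 / 0.03683 = 12.10 d
  layer 3 (weathered basalt): t_3 = 3.66 × 0.12 / 0.03683 = 11.93 d
  layer 4 (silty sand): t_4 = 8.12 × 0.10 / 0.03683 = 22.05 d
Total t = Σ t_i = 66.44 days.

66.4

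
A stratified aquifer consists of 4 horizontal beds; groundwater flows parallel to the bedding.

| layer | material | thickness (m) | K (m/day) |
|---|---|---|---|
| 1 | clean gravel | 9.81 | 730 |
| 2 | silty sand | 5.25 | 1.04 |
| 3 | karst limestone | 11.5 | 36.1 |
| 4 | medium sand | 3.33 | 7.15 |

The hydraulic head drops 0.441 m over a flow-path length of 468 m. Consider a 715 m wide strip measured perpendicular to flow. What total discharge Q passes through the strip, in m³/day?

5120

Flow is parallel to layering, so each bed carries its own Darcy discharge and the transmissivities add.
Σ(K_i·b_i) = 730×9.81 + 1.04×5.25 + 36.1×11.5 + 7.15×3.33 = 7606 m²/day.
Hydraulic gradient i = Δh / L = 0.441 / 468 = 0.0009423.
Q = Σ(K_i·b_i) · W · i = 7606 × 715 × 0.0009423 = 5124 m³/day.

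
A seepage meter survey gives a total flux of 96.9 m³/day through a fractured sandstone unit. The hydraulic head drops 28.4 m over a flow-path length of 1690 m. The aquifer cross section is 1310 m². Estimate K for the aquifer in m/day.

Hydraulic gradient i = Δh / L = 28.4 / 1690 = 0.01680.
From Q = K·A·i, K = Q / (A·i) = 96.9 / (1310 × 0.01680) = 4.402 m/day.

4.40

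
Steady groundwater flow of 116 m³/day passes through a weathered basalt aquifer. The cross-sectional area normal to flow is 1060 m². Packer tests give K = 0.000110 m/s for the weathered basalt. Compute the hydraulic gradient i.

0.0115

Convert K: 0.000110 m/s × 86400 = 9.504 m/day.
From Q = K·A·i, i = Q / (K·A) = 116 / (9.504 × 1060) = 0.01151.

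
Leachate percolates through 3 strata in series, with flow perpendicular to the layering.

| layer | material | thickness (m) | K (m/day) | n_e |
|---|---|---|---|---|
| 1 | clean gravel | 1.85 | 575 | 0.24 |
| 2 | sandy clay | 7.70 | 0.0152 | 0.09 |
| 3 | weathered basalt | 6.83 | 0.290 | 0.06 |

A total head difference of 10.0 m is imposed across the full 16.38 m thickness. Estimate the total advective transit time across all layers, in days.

With flow normal to the layers, continuity requires the same specific discharge q through every layer.
Σ(b_i/K_i) = 1.85/575 + 7.70/0.0152 + 6.83/0.290 = 530.1 d.
q = Δh / Σ(b_i/K_i) = 10.0 / 530.1 = 0.01886 m/day.
In each layer the seepage velocity is v_i = q/n_i, so the layer transit time is t_i = b_i·n_i / q:
  layer 1 (clean gravel): t_1 = 1.85 × 0.24 / 0.01886 = 23.54 d
  layer 2 (sandy clay): t_2 = 7.70 × 0.09 / 0.01886 = 36.74 d
  layer 3 (weathered basalt): t_3 = 6.83 × 0.06 / 0.01886 = 21.72 d
Total t = Σ t_i = 82.00 days.

82.0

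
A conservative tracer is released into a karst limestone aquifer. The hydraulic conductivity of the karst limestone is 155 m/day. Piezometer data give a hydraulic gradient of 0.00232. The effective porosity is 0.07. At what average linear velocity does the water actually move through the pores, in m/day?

Hydraulic gradient i = 0.00232.
Darcy flux q = K · i = 155.0 × 0.002320 = 0.3596 m/day.
Seepage velocity v = q / n_e = 0.3596 / 0.07 = 5.137 m/day.

5.14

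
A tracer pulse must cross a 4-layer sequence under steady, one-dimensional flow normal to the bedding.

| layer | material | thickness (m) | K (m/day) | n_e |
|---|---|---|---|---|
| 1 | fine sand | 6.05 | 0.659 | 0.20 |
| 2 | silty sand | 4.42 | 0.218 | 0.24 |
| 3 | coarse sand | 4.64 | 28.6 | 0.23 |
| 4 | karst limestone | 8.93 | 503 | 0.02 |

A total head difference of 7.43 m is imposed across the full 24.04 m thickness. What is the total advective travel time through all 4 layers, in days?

With flow normal to the layers, continuity requires the same specific discharge q through every layer.
Σ(b_i/K_i) = 6.05/0.659 + 4.42/0.218 + 4.64/28.6 + 8.93/503 = 29.64 d.
q = Δh / Σ(b_i/K_i) = 7.43 / 29.64 = 0.2507 m/day.
In each layer the seepage velocity is v_i = q/n_i, so the layer transit time is t_i = b_i·n_i / q:
  layer 1 (fine sand): t_1 = 6.05 × 0.20 / 0.2507 = 4.826 d
  layer 2 (silty sand): t_2 = 4.42 × 0.24 / 0.2507 = 4.231 d
  layer 3 (coarse sand): t_3 = 4.64 × 0.23 / 0.2507 = 4.257 d
  layer 4 (karst limestone): t_4 = 8.93 × 0.02 / 0.2507 = 0.7124 d
Total t = Σ t_i = 14.03 days.

14.0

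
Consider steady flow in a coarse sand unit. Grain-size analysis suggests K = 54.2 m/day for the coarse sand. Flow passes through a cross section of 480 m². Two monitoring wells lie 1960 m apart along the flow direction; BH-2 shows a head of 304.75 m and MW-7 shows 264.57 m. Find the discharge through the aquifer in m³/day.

Hydraulic gradient i = (304.75 − 264.57) / 1960 = 40.18 / 1960 = 0.02050.
Darcy's law: Q = K · A · i = 54.20 × 480.0 × 0.02050 = 533.3 m³/day.

533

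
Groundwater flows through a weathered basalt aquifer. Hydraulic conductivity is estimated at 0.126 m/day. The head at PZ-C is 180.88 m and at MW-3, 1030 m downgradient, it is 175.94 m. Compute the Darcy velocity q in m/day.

Hydraulic gradient i = (180.88 − 175.94) / 1030 = 4.94 / 1030 = 0.004796.
Specific discharge q = K · i = 0.1260 × 0.004796 = 0.0006043 m/day.

0.000604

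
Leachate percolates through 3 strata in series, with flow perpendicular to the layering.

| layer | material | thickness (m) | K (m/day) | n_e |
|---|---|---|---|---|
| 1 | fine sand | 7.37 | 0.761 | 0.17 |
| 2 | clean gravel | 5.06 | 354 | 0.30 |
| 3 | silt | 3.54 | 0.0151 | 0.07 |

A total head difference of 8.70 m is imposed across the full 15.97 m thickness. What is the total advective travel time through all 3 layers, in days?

With flow normal to the layers, continuity requires the same specific discharge q through every layer.
Σ(b_i/K_i) = 7.37/0.761 + 5.06/354 + 3.54/0.0151 = 244.1 d.
q = Δh / Σ(b_i/K_i) = 8.70 / 244.1 = 0.03564 m/day.
In each layer the seepage velocity is v_i = q/n_i, so the layer transit time is t_i = b_i·n_i / q:
  layer 1 (fine sand): t_1 = 7.37 × 0.17 / 0.03564 = 35.16 d
  layer 2 (clean gravel): t_2 = 5.06 × 0.30 / 0.03564 = 42.60 d
  layer 3 (silt): t_3 = 3.54 × 0.07 / 0.03564 = 6.954 d
Total t = Σ t_i = 84.71 days.

84.7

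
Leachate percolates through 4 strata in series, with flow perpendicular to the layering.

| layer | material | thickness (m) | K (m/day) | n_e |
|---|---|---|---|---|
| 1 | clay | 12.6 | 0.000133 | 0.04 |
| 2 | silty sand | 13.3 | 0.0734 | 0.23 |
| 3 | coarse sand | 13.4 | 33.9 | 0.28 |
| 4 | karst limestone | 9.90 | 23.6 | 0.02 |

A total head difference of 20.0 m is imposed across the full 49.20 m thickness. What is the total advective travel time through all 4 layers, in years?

With flow normal to the layers, continuity requires the same specific discharge q through every layer.
Σ(b_i/K_i) = 12.6/0.000133 + 13.3/0.0734 + 13.4/33.9 + 9.90/23.6 = 94919 d.
q = Δh / Σ(b_i/K_i) = 20.0 / 94919 = 0.0002107 m/day.
In each layer the seepage velocity is v_i = q/n_i, so the layer transit time is t_i = b_i·n_i / q:
  layer 1 (clay): t_1 = 12.6 × 0.04 / 0.0002107 = 2392 d
  layer 2 (silty sand): t_2 = 13.3 × 0.23 / 0.0002107 = 14518 d
  layer 3 (coarse sand): t_3 = 13.4 × 0.28 / 0.0002107 = 17807 d
  layer 4 (karst limestone): t_4 = 9.90 × 0.02 / 0.0002107 = 939.7 d
Total t = Σ t_i = 35656 days = 97.62 years.

97.6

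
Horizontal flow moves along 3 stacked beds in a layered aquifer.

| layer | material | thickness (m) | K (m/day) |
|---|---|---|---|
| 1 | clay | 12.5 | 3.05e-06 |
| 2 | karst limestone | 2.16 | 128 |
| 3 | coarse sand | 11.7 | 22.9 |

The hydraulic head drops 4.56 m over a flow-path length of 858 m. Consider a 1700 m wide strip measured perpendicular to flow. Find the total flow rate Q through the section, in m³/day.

4920

Flow is parallel to layering, so each bed carries its own Darcy discharge and the transmissivities add.
Σ(K_i·b_i) = 3.05e-06×12.5 + 128×2.16 + 22.9×11.7 = 544.4 m²/day.
Hydraulic gradient i = Δh / L = 4.56 / 858 = 0.005315.
Q = Σ(K_i·b_i) · W · i = 544.4 × 1700 × 0.005315 = 4919 m³/day.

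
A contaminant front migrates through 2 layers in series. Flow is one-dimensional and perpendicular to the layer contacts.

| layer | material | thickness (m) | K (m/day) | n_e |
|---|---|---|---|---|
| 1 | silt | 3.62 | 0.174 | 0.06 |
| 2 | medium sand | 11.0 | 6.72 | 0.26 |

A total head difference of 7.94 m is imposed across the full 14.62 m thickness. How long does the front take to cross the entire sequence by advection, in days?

With flow normal to the layers, continuity requires the same specific discharge q through every layer.
Σ(b_i/K_i) = 3.62/0.174 + 11.0/6.72 = 22.44 d.
q = Δh / Σ(b_i/K_i) = 7.94 / 22.44 = 0.3538 m/day.
In each layer the seepage velocity is v_i = q/n_i, so the layer transit time is t_i = b_i·n_i / q:
  layer 1 (silt): t_1 = 3.62 × 0.06 / 0.3538 = 0.6139 d
  layer 2 (medium sand): t_2 = 11.0 × 0.26 / 0.3538 = 8.083 d
Total t = Σ t_i = 8.697 days.

8.70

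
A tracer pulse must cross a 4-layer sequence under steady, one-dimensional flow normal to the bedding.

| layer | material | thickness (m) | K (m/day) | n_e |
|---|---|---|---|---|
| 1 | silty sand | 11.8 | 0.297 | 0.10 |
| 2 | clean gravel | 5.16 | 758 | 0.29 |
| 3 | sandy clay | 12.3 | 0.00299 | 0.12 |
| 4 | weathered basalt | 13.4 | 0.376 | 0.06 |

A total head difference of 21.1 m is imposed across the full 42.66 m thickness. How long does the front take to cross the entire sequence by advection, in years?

With flow normal to the layers, continuity requires the same specific discharge q through every layer.
Σ(b_i/K_i) = 11.8/0.297 + 5.16/758 + 12.3/0.00299 + 13.4/0.376 = 4189 d.
q = Δh / Σ(b_i/K_i) = 21.1 / 4189 = 0.005037 m/day.
In each layer the seepage velocity is v_i = q/n_i, so the layer transit time is t_i = b_i·n_i / q:
  layer 1 (silty sand): t_1 = 11.8 × 0.10 / 0.005037 = 234.3 d
  layer 2 (clean gravel): t_2 = 5.16 × 0.29 / 0.005037 = 297.1 d
  layer 3 (sandy clay): t_3 = 12.3 × 0.12 / 0.005037 = 293.0 d
  layer 4 (weathered basalt): t_4 = 13.4 × 0.06 / 0.005037 = 159.6 d
Total t = Σ t_i = 984.0 days = 2.694 years.

2.69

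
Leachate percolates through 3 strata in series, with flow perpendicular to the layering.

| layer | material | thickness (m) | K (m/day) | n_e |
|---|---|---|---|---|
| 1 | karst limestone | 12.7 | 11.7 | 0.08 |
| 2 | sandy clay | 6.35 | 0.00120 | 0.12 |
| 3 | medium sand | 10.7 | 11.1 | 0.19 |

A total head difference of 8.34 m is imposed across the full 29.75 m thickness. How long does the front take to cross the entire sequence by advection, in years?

6.62

With flow normal to the layers, continuity requires the same specific discharge q through every layer.
Σ(b_i/K_i) = 12.7/11.7 + 6.35/0.00120 + 10.7/11.1 = 5294 d.
q = Δh / Σ(b_i/K_i) = 8.34 / 5294 = 0.001575 m/day.
In each layer the seepage velocity is v_i = q/n_i, so the layer transit time is t_i = b_i·n_i / q:
  layer 1 (karst limestone): t_1 = 12.7 × 0.08 / 0.001575 = 644.9 d
  layer 2 (sandy clay): t_2 = 6.35 × 0.12 / 0.001575 = 483.7 d
  layer 3 (medium sand): t_3 = 10.7 × 0.19 / 0.001575 = 1290 d
Total t = Σ t_i = 2419 days = 6.623 years.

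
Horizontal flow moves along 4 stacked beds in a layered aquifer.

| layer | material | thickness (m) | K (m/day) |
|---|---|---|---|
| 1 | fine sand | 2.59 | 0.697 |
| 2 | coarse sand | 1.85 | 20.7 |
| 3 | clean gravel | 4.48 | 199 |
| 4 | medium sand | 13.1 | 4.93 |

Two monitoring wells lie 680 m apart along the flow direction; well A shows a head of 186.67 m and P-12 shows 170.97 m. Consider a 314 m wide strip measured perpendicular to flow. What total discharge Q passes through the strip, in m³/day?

Flow is parallel to layering, so each bed carries its own Darcy discharge and the transmissivities add.
Σ(K_i·b_i) = 0.697×2.59 + 20.7×1.85 + 199×4.48 + 4.93×13.1 = 996.2 m²/day.
Hydraulic gradient i = (186.67 − 170.97) / 680 = 15.7 / 680 = 0.02309.
Q = Σ(K_i·b_i) · W · i = 996.2 × 314 × 0.02309 = 7222 m³/day.

7220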